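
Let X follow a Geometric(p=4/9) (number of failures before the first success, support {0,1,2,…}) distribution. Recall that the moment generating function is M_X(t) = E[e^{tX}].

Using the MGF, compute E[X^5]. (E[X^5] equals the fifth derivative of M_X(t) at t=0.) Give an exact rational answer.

M_X(t) = 4/(9*(1 - 5*e^(t)/9))

E[X^5] = M^(5)(0) = 165535/128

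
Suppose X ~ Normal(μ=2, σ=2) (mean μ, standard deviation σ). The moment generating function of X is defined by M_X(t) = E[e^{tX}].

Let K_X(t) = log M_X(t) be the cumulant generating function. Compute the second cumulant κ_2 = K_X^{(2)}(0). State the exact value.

M_X(t) = e^(2*t^2 + 2*t)
K_X(t) = log M_X(t) = 2*t^2 + 2*t
dK/dt = 4*t + 2
d^2K/dt^2 = 4

κ_2 = d^2K/dt^2 |_{t=0} = 4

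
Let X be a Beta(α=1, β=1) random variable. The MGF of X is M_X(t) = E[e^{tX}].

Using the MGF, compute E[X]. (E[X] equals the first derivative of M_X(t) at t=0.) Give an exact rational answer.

E[X] = dM/dt |_{t=0} = 1/2

M_X(t) = ₁F₁(1; 2; t)
dM/dt = ₁F₁(2; 3; t)/2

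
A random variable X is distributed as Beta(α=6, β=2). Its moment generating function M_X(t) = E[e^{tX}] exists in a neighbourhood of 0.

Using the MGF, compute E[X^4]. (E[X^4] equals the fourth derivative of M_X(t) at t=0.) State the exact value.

M_X(t) = ₁F₁(6; 8; t)
dM/dt = 3*₁F₁(7; 9; t)/4
d^2M/dt^2 = 7*₁F₁(8; 10; t)/12
d^3M/dt^3 = 7*₁F₁(9; 11; t)/15
d^4M/dt^4 = 21*₁F₁(10; 12; t)/55

E[X^4] = d^4M/dt^4 |_{t=0} = 21/55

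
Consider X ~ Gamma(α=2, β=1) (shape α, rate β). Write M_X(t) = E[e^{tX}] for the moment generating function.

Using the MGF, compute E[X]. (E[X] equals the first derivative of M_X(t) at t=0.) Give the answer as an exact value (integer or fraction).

M_X(t) = (1 - t)^(-2)
D[M](t) = -2/(t^3 - 3*t^2 + 3*t - 1)

E[X] = D[M](0) = 2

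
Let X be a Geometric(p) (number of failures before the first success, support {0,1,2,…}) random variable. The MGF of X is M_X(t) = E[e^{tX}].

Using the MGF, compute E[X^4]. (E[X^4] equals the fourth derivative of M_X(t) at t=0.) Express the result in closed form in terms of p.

M_X(t) = p/(-(1 - p)*e^(t) + 1)

E[X^4] = D^4[M](0) = 1 - 15/p + 50/p^2 - 60/p^3 + 24/p^4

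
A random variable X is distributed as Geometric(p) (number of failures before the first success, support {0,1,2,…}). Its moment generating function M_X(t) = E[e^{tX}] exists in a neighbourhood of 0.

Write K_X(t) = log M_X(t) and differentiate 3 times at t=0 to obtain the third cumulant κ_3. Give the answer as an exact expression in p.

M_X(t) = p/(-(1 - p)*e^(t) + 1)
K_X(t) = log M_X(t) = log(p) - log(-(1 - p)*e^(t) + 1)

κ_3 = K^(3)(0) = (p^2 - 3*p + 2)/p^3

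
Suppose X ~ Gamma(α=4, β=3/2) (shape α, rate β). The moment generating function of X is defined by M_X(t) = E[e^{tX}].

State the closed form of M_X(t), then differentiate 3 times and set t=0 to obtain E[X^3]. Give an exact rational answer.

E[X^3] = M′′′(0) = 320/9

M_X(t) = 81/(16*(3/2 - t)^4)
M′(t) = -648/(32*t^5 - 240*t^4 + 720*t^3 - 1080*t^2 + 810*t - 243)
M′′(t) = 6480/(64*t^6 - 576*t^5 + 2160*t^4 - 4320*t^3 + 4860*t^2 - 2916*t + 729)
M′′′(t) = -77760/(128*t^7 - 1344*t^6 + 6048*t^5 - 15120*t^4 + 22680*t^3 - 20412*t^2 + 10206*t - 2187)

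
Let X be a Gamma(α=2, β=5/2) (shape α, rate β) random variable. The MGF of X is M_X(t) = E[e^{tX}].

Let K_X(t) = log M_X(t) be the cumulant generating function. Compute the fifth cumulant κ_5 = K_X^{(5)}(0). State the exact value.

M_X(t) = 25/(4*(5/2 - t)^2)
K_X(t) = log M_X(t) = -2*log(5/2 - t) - 2*log(2) + 2*log(5)
dK/dt = -4/(2*t - 5)
d^2K/dt^2 = 8/(4*t^2 - 20*t + 25)
d^3K/dt^3 = -32/(8*t^3 - 60*t^2 + 150*t - 125)
d^4K/dt^4 = 192/(16*t^4 - 160*t^3 + 600*t^2 - 1000*t + 625)
d^5K/dt^5 = -1536/(32*t^5 - 400*t^4 + 2000*t^3 - 5000*t^2 + 6250*t - 3125)

κ_5 = d^5K/dt^5 |_{t=0} = 1536/3125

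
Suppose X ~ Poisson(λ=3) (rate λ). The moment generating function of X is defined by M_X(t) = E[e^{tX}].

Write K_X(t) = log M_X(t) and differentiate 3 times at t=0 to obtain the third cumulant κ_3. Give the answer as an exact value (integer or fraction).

M_X(t) = e^(3*e^(t) - 3)
K_X(t) = log M_X(t) = 3*e^(t) - 3
K^(3)(t) = 3*e^(t)

κ_3 = K^(3)(0) = 3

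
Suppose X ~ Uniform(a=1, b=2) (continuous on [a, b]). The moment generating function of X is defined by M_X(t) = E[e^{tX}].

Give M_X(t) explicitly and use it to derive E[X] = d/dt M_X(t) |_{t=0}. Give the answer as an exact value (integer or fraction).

E[X] = dM/dt |_{t=0} = 3/2

M_X(t) = (e^(2*t) - e^(t))/t
dM/dt = (2*t*e^(2*t) - t*e^(t) - e^(2*t) + e^(t))/t^2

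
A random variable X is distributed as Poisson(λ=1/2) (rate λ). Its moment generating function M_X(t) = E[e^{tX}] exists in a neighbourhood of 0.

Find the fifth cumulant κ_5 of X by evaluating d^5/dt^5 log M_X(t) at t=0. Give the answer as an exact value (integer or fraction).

M_X(t) = e^(e^(t)/2 - 1/2)
K_X(t) = log M_X(t) = e^(t)/2 - 1/2
dK/dt = e^(t)/2
d^2K/dt^2 = e^(t)/2
d^3K/dt^3 = e^(t)/2
d^4K/dt^4 = e^(t)/2
d^5K/dt^5 = e^(t)/2

κ_5 = d^5K/dt^5 |_{t=0} = 1/2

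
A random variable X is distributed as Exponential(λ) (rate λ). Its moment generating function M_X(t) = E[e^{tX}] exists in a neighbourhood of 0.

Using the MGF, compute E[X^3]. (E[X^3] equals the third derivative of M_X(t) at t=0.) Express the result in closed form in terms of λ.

E[X^3] = d^3M/dt^3 |_{t=0} = 6/λ^3

M_X(t) = λ/(λ - t)
dM/dt = λ/(λ^2 - 2*λ*t + t^2)
d^2M/dt^2 = -2*λ/(-λ^3 + 3*λ^2*t - 3*λ*t^2 + t^3)
d^3M/dt^3 = 6*λ/(λ^4 - 4*λ^3*t + 6*λ^2*t^2 - 4*λ*t^3 + t^4)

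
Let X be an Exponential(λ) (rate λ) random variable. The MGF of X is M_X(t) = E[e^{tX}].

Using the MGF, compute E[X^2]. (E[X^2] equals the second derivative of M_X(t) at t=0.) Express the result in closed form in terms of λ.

M_X(t) = λ/(λ - t)
D^2[M](t) = -2*λ/(-λ^3 + 3*λ^2*t - 3*λ*t^2 + t^3)

E[X^2] = D^2[M](0) = 2/λ^2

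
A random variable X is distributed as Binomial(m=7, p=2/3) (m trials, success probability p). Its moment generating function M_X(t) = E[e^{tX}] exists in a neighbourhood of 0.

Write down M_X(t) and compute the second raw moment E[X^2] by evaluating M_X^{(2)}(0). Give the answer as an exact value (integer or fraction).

M_X(t) = (2*e^(t)/3 + 1/3)^7
M′(t) = 896*e^(7*t)/2187 + 896*e^(6*t)/729 + 1120*e^(5*t)/729 + 2240*e^(4*t)/2187 + 280*e^(3*t)/729 + 56*e^(2*t)/729 + 14*e^(t)/2187
M′′(t) = 6272*e^(7*t)/2187 + 1792*e^(6*t)/243 + 5600*e^(5*t)/729 + 8960*e^(4*t)/2187 + 280*e^(3*t)/243 + 112*e^(2*t)/729 + 14*e^(t)/2187

E[X^2] = M′′(0) = 70/3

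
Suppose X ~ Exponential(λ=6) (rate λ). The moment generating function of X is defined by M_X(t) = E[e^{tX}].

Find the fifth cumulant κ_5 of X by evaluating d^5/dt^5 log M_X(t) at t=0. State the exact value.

κ_5 = K^(5)(0) = 1/324

M_X(t) = 6/(6 - t)
K_X(t) = log M_X(t) = -log(6 - t) + log(6)
K^(5)(t) = -24/(t^5 - 30*t^4 + 360*t^3 - 2160*t^2 + 6480*t - 7776)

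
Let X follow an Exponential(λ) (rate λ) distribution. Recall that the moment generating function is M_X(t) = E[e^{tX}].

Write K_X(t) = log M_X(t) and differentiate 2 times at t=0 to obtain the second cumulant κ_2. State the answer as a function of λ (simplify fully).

M_X(t) = λ/(λ - t)
K_X(t) = log M_X(t) = log(λ) - log(λ - t)
K^(2)(t) = 1/(λ^2 - 2*λ*t + t^2)

κ_2 = K^(2)(0) = λ^(-2)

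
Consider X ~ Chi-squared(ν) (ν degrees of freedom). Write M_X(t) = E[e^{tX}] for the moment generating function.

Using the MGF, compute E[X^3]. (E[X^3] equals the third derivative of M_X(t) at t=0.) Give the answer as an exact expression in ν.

M_X(t) = (1 - 2*t)^(-ν/2)
M′(t) = -ν/(2*t*(1 - 2*t)^(ν/2) - (1 - 2*t)^(ν/2))
M′′(t) = (ν^2 + 2*ν)/(4*t^2*(1 - 2*t)^(ν/2) - 4*t*(1 - 2*t)^(ν/2) + (1 - 2*t)^(ν/2))
M′′′(t) = (-ν^3 - 6*ν^2 - 8*ν)/(8*t^3*(1 - 2*t)^(ν/2) - 12*t^2*(1 - 2*t)^(ν/2) + 6*t*(1 - 2*t)^(ν/2) - (1 - 2*t)^(ν/2))

E[X^3] = M′′′(0) = ν*(ν^2 + 6*ν + 8)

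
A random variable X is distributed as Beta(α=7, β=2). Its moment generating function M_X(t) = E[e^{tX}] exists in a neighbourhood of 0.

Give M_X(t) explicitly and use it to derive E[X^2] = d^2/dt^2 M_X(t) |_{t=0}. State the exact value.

E[X^2] = D^2[M](0) = 28/45

M_X(t) = ₁F₁(7; 9; t)
D^2[M](t) = 28*₁F₁(9; 11; t)/45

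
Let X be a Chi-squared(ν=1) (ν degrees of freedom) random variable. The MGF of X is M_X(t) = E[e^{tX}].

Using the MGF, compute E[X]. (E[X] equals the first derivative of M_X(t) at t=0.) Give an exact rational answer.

E[X] = M^(1)(0) = 1

M_X(t) = 1/√(1 - 2*t)
M^(1)(t) = -1/(2*t*√(1 - 2*t) - √(1 - 2*t))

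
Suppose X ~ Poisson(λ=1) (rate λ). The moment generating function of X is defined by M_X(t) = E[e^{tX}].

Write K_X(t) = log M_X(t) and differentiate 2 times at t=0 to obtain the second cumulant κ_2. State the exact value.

M_X(t) = e^(e^(t) - 1)
K_X(t) = log M_X(t) = e^(t) - 1
dK/dt = e^(t)
d^2K/dt^2 = e^(t)

κ_2 = d^2K/dt^2 |_{t=0} = 1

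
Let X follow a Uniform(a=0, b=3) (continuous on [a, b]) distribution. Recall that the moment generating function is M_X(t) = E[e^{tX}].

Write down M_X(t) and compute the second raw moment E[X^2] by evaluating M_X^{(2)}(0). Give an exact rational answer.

E[X^2] = M′′(0) = 3

M_X(t) = (e^(3*t) - 1)/(3*t)
M′(t) = (3*t*e^(3*t) - e^(3*t) + 1)/(3*t^2)
M′′(t) = (9*t^2*e^(3*t) - 6*t*e^(3*t) + 2*e^(3*t) - 2)/(3*t^3)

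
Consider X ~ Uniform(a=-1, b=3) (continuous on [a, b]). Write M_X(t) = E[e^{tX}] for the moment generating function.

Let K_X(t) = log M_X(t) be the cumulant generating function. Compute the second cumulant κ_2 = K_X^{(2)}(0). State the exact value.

κ_2 = D^2[K](0) = 4/3

M_X(t) = (e^(3*t) - e^(-t))/(4*t)
K_X(t) = log M_X(t) = -log(t) + log(e^(3*t) - e^(-t)) - 2*log(2)
D^2[K](t) = (-16*t^2*e^(4*t) + e^(8*t) - 2*e^(4*t) + 1)/(t^2*e^(8*t) - 2*t^2*e^(4*t) + t^2)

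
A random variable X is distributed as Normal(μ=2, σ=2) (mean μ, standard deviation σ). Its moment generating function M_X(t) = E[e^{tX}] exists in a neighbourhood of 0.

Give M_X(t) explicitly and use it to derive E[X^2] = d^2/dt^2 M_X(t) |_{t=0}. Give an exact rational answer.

E[X^2] = d^2M/dt^2 |_{t=0} = 8

M_X(t) = e^(2*t^2 + 2*t)
dM/dt = 4*t*e^(2*t)*e^(2*t^2) + 2*e^(2*t)*e^(2*t^2)
d^2M/dt^2 = 16*t^2*e^(2*t)*e^(2*t^2) + 16*t*e^(2*t)*e^(2*t^2) + 8*e^(2*t)*e^(2*t^2)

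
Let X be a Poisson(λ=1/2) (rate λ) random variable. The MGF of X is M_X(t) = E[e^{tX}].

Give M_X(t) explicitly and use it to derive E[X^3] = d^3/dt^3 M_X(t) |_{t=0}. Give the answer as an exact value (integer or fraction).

M_X(t) = e^(e^(t)/2 - 1/2)
M′(t) = e^(-1/2)*e^(t)*e^(e^(t)/2)/2
M′′(t) = (e^(2*t)*e^(e^(t)/2) + 2*e^(t)*e^(e^(t)/2))*e^(-1/2)/4
M′′′(t) = (e^(3*t)*e^(e^(t)/2) + 6*e^(2*t)*e^(e^(t)/2) + 4*e^(t)*e^(e^(t)/2))*e^(-1/2)/8

E[X^3] = M′′′(0) = 11/8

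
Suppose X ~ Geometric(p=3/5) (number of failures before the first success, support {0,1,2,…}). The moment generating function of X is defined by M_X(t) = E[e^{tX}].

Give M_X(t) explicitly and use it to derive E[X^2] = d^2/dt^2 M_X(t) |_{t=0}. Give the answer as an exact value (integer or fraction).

M_X(t) = 3/(5*(1 - 2*e^(t)/5))
dM/dt = 6*e^(t)/(4*e^(2*t) - 20*e^(t) + 25)
d^2M/dt^2 = (-12*e^(2*t) - 30*e^(t))/(8*e^(3*t) - 60*e^(2*t) + 150*e^(t) - 125)

E[X^2] = d^2M/dt^2 |_{t=0} = 14/9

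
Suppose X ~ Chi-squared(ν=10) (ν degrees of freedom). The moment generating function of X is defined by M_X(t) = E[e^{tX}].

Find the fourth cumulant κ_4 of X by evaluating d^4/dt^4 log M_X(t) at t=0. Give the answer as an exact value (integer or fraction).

M_X(t) = (1 - 2*t)^(-5)
K_X(t) = log M_X(t) = -5*log(1 - 2*t)
D^4[K](t) = 480/(16*t^4 - 32*t^3 + 24*t^2 - 8*t + 1)

κ_4 = D^4[K](0) = 480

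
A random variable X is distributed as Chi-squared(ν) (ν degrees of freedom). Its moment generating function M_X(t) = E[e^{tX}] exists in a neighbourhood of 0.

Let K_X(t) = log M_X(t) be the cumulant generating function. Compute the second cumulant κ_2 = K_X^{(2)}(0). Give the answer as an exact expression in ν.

M_X(t) = (1 - 2*t)^(-ν/2)
K_X(t) = log M_X(t) = -ν*log(1 - 2*t)/2
K^(2)(t) = 2*ν/(4*t^2 - 4*t + 1)

κ_2 = K^(2)(0) = 2*ν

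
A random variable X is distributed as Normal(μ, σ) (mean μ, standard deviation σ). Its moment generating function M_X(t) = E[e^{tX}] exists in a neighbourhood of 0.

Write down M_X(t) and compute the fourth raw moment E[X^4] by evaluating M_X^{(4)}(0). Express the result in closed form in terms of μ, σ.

M_X(t) = e^(μ*t + σ^2*t^2/2)

E[X^4] = D^4[M](0) = μ^4 + 6*μ^2*σ^2 + 3*σ^4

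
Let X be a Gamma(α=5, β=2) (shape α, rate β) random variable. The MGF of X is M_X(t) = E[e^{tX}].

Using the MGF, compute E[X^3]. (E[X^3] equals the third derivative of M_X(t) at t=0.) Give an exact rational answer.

M_X(t) = 32/(2 - t)^5
dM/dt = 160/(t^6 - 12*t^5 + 60*t^4 - 160*t^3 + 240*t^2 - 192*t + 64)
d^2M/dt^2 = -960/(t^7 - 14*t^6 + 84*t^5 - 280*t^4 + 560*t^3 - 672*t^2 + 448*t - 128)
d^3M/dt^3 = 6720/(t^8 - 16*t^7 + 112*t^6 - 448*t^5 + 1120*t^4 - 1792*t^3 + 1792*t^2 - 1024*t + 256)

E[X^3] = d^3M/dt^3 |_{t=0} = 105/4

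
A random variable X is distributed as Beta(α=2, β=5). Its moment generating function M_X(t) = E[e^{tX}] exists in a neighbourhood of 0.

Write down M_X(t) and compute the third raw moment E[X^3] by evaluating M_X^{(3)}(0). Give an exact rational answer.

M_X(t) = ₁F₁(2; 7; t)
M^(3)(t) = ₁F₁(5; 10; t)/21

E[X^3] = M^(3)(0) = 1/21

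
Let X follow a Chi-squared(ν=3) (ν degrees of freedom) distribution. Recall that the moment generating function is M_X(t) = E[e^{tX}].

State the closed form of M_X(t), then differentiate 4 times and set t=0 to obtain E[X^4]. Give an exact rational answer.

E[X^4] = M^(4)(0) = 945

M_X(t) = (1 - 2*t)^(-3/2)
M^(4)(t) = -945/(32*t^5*√(1 - 2*t) - 80*t^4*√(1 - 2*t) + 80*t^3*√(1 - 2*t) - 40*t^2*√(1 - 2*t) + 10*t*√(1 - 2*t) - √(1 - 2*t))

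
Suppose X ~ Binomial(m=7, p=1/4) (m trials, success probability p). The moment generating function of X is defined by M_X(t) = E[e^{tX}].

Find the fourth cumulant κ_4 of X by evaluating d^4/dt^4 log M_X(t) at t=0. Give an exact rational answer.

κ_4 = K^(4)(0) = -21/128

M_X(t) = (e^(t)/4 + 3/4)^7
K_X(t) = log M_X(t) = 7*log(e^(t)/4 + 3/4)
K^(4)(t) = (21*e^(3*t) - 252*e^(2*t) + 189*e^(t))/(e^(4*t) + 12*e^(3*t) + 54*e^(2*t) + 108*e^(t) + 81)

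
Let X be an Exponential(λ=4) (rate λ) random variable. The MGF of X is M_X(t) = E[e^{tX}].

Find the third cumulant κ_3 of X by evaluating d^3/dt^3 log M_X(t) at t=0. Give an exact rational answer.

M_X(t) = 4/(4 - t)
K_X(t) = log M_X(t) = -log(4 - t) + 2*log(2)
dK/dt = -1/(t - 4)
d^2K/dt^2 = 1/(t^2 - 8*t + 16)
d^3K/dt^3 = -2/(t^3 - 12*t^2 + 48*t - 64)

κ_3 = d^3K/dt^3 |_{t=0} = 1/32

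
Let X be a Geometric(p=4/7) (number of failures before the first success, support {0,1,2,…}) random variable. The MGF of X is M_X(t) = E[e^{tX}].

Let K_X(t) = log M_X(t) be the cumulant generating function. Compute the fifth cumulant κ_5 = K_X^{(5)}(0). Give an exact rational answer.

M_X(t) = 4/(7*(1 - 3*e^(t)/7))
K_X(t) = log M_X(t) = -log(1 - 3*e^(t)/7) - log(7) + 2*log(2)
D^5[K](t) = (-567*e^(4*t) - 14553*e^(3*t) - 33957*e^(2*t) - 7203*e^(t))/(243*e^(5*t) - 2835*e^(4*t) + 13230*e^(3*t) - 30870*e^(2*t) + 36015*e^(t) - 16807)

κ_5 = D^5[K](0) = 7035/128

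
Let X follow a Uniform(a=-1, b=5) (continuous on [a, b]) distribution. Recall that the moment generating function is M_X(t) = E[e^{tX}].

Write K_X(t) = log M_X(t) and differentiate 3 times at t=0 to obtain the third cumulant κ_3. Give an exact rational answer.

κ_3 = D^3[K](0) = 0

M_X(t) = (e^(5*t) - e^(-t))/(6*t)
K_X(t) = log M_X(t) = -log(t) + log(e^(5*t) - e^(-t)) - log(6)
D^3[K](t) = (216*t^3*e^(12*t) + 216*t^3*e^(6*t) - 2*e^(18*t) + 6*e^(12*t) - 6*e^(6*t) + 2)/(t^3*e^(18*t) - 3*t^3*e^(12*t) + 3*t^3*e^(6*t) - t^3)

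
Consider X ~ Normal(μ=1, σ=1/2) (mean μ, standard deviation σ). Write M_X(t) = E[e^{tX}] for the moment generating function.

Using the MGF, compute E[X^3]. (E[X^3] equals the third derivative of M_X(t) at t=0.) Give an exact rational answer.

M_X(t) = e^(t^2/8 + t)
M′(t) = t*e^(t)*e^(t^2/8)/4 + e^(t)*e^(t^2/8)
M′′(t) = t^2*e^(t)*e^(t^2/8)/16 + t*e^(t)*e^(t^2/8)/2 + 5*e^(t)*e^(t^2/8)/4
M′′′(t) = t^3*e^(t)*e^(t^2/8)/64 + 3*t^2*e^(t)*e^(t^2/8)/16 + 15*t*e^(t)*e^(t^2/8)/16 + 7*e^(t)*e^(t^2/8)/4

E[X^3] = M′′′(0) = 7/4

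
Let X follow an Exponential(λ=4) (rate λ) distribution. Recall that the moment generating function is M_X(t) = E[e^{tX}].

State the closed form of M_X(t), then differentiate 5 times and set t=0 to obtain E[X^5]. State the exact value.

M_X(t) = 4/(4 - t)
dM/dt = 4/(t^2 - 8*t + 16)
d^2M/dt^2 = -8/(t^3 - 12*t^2 + 48*t - 64)
d^3M/dt^3 = 24/(t^4 - 16*t^3 + 96*t^2 - 256*t + 256)
d^4M/dt^4 = -96/(t^5 - 20*t^4 + 160*t^3 - 640*t^2 + 1280*t - 1024)
d^5M/dt^5 = 480/(t^6 - 24*t^5 + 240*t^4 - 1280*t^3 + 3840*t^2 - 6144*t + 4096)

E[X^5] = d^5M/dt^5 |_{t=0} = 15/128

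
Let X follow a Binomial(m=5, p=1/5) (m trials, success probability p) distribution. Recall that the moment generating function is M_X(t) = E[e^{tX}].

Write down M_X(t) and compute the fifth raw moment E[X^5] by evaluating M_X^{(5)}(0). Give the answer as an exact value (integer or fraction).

M_X(t) = (e^(t)/5 + 4/5)^5
dM/dt = e^(5*t)/625 + 16*e^(4*t)/625 + 96*e^(3*t)/625 + 256*e^(2*t)/625 + 256*e^(t)/625
d^2M/dt^2 = e^(5*t)/125 + 64*e^(4*t)/625 + 288*e^(3*t)/625 + 512*e^(2*t)/625 + 256*e^(t)/625
d^3M/dt^3 = e^(5*t)/25 + 256*e^(4*t)/625 + 864*e^(3*t)/625 + 1024*e^(2*t)/625 + 256*e^(t)/625
d^4M/dt^4 = e^(5*t)/5 + 1024*e^(4*t)/625 + 2592*e^(3*t)/625 + 2048*e^(2*t)/625 + 256*e^(t)/625
d^5M/dt^5 = e^(5*t) + 4096*e^(4*t)/625 + 7776*e^(3*t)/625 + 4096*e^(2*t)/625 + 256*e^(t)/625

E[X^5] = d^5M/dt^5 |_{t=0} = 16849/625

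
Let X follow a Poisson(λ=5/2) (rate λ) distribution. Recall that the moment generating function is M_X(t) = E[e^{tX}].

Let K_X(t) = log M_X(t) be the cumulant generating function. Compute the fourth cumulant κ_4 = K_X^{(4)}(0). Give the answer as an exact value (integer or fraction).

M_X(t) = e^(5*e^(t)/2 - 5/2)
K_X(t) = log M_X(t) = 5*e^(t)/2 - 5/2
K^(4)(t) = 5*e^(t)/2

κ_4 = K^(4)(0) = 5/2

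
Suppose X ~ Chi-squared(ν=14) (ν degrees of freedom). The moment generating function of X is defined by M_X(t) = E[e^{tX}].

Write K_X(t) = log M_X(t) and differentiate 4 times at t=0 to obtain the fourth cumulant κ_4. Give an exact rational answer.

M_X(t) = (1 - 2*t)^(-7)
K_X(t) = log M_X(t) = -7*log(1 - 2*t)
D^4[K](t) = 672/(16*t^4 - 32*t^3 + 24*t^2 - 8*t + 1)

κ_4 = D^4[K](0) = 672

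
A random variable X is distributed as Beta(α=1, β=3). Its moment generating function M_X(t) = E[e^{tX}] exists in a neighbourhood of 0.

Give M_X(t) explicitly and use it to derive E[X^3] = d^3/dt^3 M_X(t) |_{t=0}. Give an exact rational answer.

M_X(t) = ₁F₁(1; 4; t)
M′(t) = ₁F₁(2; 5; t)/4
M′′(t) = ₁F₁(3; 6; t)/10
M′′′(t) = ₁F₁(4; 7; t)/20

E[X^3] = M′′′(0) = 1/20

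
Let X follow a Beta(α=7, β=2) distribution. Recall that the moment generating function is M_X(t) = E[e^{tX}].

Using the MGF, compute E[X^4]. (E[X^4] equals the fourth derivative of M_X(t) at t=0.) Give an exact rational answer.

M_X(t) = ₁F₁(7; 9; t)
M^(4)(t) = 14*₁F₁(11; 13; t)/33

E[X^4] = M^(4)(0) = 14/33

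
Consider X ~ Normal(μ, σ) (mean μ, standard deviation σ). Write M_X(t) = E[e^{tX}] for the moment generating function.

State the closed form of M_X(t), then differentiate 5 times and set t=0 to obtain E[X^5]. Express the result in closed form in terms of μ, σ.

M_X(t) = e^(μ*t + σ^2*t^2/2)
M′(t) = μ*e^(μ*t)*e^(σ^2*t^2/2) + σ^2*t*e^(μ*t)*e^(σ^2*t^2/2)
M′′(t) = μ^2*e^(μ*t)*e^(σ^2*t^2/2) + 2*μ*σ^2*t*e^(μ*t)*e^(σ^2*t^2/2) + σ^4*t^2*e^(μ*t)*e^(σ^2*t^2/2) + σ^2*e^(μ*t)*e^(σ^2*t^2/2)

E[X^5] = M′′′′′(0) = μ*(μ^4 + 10*μ^2*σ^2 + 15*σ^4)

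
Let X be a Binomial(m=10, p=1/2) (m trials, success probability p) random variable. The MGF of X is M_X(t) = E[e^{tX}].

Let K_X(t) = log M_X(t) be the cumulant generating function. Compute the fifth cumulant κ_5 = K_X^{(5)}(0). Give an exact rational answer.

κ_5 = D^5[K](0) = 0

M_X(t) = (e^(t)/2 + 1/2)^10
K_X(t) = log M_X(t) = 10*log(e^(t)/2 + 1/2)
D^5[K](t) = (-10*e^(4*t) + 110*e^(3*t) - 110*e^(2*t) + 10*e^(t))/(e^(5*t) + 5*e^(4*t) + 10*e^(3*t) + 10*e^(2*t) + 5*e^(t) + 1)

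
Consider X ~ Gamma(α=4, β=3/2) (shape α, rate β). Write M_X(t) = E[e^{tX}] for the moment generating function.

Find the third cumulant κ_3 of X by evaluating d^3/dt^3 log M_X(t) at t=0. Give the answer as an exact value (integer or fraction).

M_X(t) = 81/(16*(3/2 - t)^4)
K_X(t) = log M_X(t) = -4*log(3/2 - t) - 4*log(2) + 4*log(3)
dK/dt = -8/(2*t - 3)
d^2K/dt^2 = 16/(4*t^2 - 12*t + 9)
d^3K/dt^3 = -64/(8*t^3 - 36*t^2 + 54*t - 27)

κ_3 = d^3K/dt^3 |_{t=0} = 64/27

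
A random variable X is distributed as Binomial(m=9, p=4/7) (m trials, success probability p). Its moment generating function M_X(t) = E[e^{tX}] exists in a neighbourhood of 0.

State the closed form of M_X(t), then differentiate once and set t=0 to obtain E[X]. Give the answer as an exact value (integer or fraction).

E[X] = M′(0) = 36/7

M_X(t) = (4*e^(t)/7 + 3/7)^9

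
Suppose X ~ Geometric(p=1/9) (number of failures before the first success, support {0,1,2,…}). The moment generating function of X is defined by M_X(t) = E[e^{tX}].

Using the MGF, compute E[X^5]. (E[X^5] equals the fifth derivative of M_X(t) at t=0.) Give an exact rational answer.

M_X(t) = 1/(9*(1 - 8*e^(t)/9))
dM/dt = 8*e^(t)/(64*e^(2*t) - 144*e^(t) + 81)
d^2M/dt^2 = (-64*e^(2*t) - 72*e^(t))/(512*e^(3*t) - 1728*e^(2*t) + 1944*e^(t) - 729)
d^3M/dt^3 = (512*e^(3*t) + 2304*e^(2*t) + 648*e^(t))/(4096*e^(4*t) - 18432*e^(3*t) + 31104*e^(2*t) - 23328*e^(t) + 6561)
d^4M/dt^4 = (-4096*e^(4*t) - 50688*e^(3*t) - 57024*e^(2*t) - 5832*e^(t))/(32768*e^(5*t) - 184320*e^(4*t) + 414720*e^(3*t) - 466560*e^(2*t) + 262440*e^(t) - 59049)

E[X^5] = d^5M/dt^5 |_{t=0} = 4993928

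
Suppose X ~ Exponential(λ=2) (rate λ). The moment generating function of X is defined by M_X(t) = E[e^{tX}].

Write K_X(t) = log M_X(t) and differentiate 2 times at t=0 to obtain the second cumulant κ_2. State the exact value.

M_X(t) = 2/(2 - t)
K_X(t) = log M_X(t) = -log(2 - t) + log(2)
K′(t) = -1/(t - 2)
K′′(t) = 1/(t^2 - 4*t + 4)

κ_2 = K′′(0) = 1/4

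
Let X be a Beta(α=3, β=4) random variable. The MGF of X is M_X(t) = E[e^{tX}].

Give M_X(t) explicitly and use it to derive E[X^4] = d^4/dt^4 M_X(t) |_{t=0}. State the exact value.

M_X(t) = ₁F₁(3; 7; t)
dM/dt = 3*₁F₁(4; 8; t)/7
d^2M/dt^2 = 3*₁F₁(5; 9; t)/14
d^3M/dt^3 = 5*₁F₁(6; 10; t)/42
d^4M/dt^4 = ₁F₁(7; 11; t)/14

E[X^4] = d^4M/dt^4 |_{t=0} = 1/14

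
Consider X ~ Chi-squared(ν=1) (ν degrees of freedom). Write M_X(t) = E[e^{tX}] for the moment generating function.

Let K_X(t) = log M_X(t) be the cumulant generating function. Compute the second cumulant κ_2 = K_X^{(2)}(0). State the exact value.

κ_2 = d^2K/dt^2 |_{t=0} = 2

M_X(t) = 1/√(1 - 2*t)
K_X(t) = log M_X(t) = -log(1 - 2*t)/2
dK/dt = -1/(2*t - 1)
d^2K/dt^2 = 2/(4*t^2 - 4*t + 1)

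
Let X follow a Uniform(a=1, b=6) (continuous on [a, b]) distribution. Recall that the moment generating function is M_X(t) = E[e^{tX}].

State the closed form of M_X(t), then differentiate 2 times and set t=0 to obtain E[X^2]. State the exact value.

M_X(t) = (e^(6*t) - e^(t))/(5*t)
M′(t) = (6*t*e^(6*t) - t*e^(t) - e^(6*t) + e^(t))/(5*t^2)
M′′(t) = (36*t^2*e^(6*t) - t^2*e^(t) - 12*t*e^(6*t) + 2*t*e^(t) + 2*e^(6*t) - 2*e^(t))/(5*t^3)

E[X^2] = M′′(0) = 43/3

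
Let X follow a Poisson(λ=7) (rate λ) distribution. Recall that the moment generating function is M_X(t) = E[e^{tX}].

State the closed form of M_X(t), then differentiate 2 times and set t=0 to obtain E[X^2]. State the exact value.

E[X^2] = D^2[M](0) = 56

M_X(t) = e^(7*e^(t) - 7)
D^2[M](t) = (49*e^(2*t)*e^(7*e^(t)) + 7*e^(t)*e^(7*e^(t)))*e^(-7)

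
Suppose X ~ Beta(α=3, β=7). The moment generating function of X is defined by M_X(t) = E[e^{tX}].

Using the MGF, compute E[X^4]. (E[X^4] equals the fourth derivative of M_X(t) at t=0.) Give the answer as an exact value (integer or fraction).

E[X^4] = M^(4)(0) = 3/143

M_X(t) = ₁F₁(3; 10; t)
M^(4)(t) = 3*₁F₁(7; 14; t)/143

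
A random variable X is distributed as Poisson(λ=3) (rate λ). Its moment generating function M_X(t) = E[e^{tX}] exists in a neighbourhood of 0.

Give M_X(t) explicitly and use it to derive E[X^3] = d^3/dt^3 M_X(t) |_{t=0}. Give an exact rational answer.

M_X(t) = e^(3*e^(t) - 3)
dM/dt = 3*e^(-3)*e^(t)*e^(3*e^(t))
d^2M/dt^2 = (9*e^(2*t)*e^(3*e^(t)) + 3*e^(t)*e^(3*e^(t)))*e^(-3)
d^3M/dt^3 = (27*e^(3*t)*e^(3*e^(t)) + 27*e^(2*t)*e^(3*e^(t)) + 3*e^(t)*e^(3*e^(t)))*e^(-3)

E[X^3] = d^3M/dt^3 |_{t=0} = 57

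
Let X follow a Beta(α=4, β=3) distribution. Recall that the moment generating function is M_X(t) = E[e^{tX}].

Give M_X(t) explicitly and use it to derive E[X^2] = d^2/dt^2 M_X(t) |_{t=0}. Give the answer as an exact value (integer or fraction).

M_X(t) = ₁F₁(4; 7; t)
D^2[M](t) = 5*₁F₁(6; 9; t)/14

E[X^2] = D^2[M](0) = 5/14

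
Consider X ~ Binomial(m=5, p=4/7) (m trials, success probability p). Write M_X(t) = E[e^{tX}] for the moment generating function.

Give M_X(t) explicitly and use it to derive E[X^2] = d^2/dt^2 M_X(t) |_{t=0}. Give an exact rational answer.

M_X(t) = (4*e^(t)/7 + 3/7)^5
dM/dt = 5120*e^(5*t)/16807 + 15360*e^(4*t)/16807 + 17280*e^(3*t)/16807 + 8640*e^(2*t)/16807 + 1620*e^(t)/16807
d^2M/dt^2 = 25600*e^(5*t)/16807 + 61440*e^(4*t)/16807 + 51840*e^(3*t)/16807 + 17280*e^(2*t)/16807 + 1620*e^(t)/16807

E[X^2] = d^2M/dt^2 |_{t=0} = 460/49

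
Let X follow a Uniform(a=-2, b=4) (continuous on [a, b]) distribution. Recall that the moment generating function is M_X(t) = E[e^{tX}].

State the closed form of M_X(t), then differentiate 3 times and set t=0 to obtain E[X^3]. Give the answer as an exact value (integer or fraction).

E[X^3] = D^3[M](0) = 10

M_X(t) = (e^(4*t) - e^(-2*t))/(6*t)
D^3[M](t) = (32*t^3*e^(6*t) + 4*t^3 - 24*t^2*e^(6*t) + 6*t^2 + 12*t*e^(6*t) + 6*t - 3*e^(6*t) + 3)*e^(-2*t)/(3*t^4)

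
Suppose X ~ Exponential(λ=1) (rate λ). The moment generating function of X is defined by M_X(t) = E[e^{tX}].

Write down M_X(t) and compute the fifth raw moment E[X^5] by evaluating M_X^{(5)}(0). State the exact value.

E[X^5] = M^(5)(0) = 120

M_X(t) = 1/(1 - t)
M^(5)(t) = 120/(t^6 - 6*t^5 + 15*t^4 - 20*t^3 + 15*t^2 - 6*t + 1)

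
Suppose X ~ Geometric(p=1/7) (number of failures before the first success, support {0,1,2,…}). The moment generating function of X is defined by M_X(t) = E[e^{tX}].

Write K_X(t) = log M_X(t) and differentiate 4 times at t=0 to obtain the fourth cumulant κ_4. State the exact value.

M_X(t) = 1/(7*(1 - 6*e^(t)/7))
K_X(t) = log M_X(t) = -log(1 - 6*e^(t)/7) - log(7)
dK/dt = -6*e^(t)/(6*e^(t) - 7)
d^2K/dt^2 = 42*e^(t)/(36*e^(2*t) - 84*e^(t) + 49)
d^3K/dt^3 = (-252*e^(2*t) - 294*e^(t))/(216*e^(3*t) - 756*e^(2*t) + 882*e^(t) - 343)
d^4K/dt^4 = (1512*e^(3*t) + 7056*e^(2*t) + 2058*e^(t))/(1296*e^(4*t) - 6048*e^(3*t) + 10584*e^(2*t) - 8232*e^(t) + 2401)

κ_4 = d^4K/dt^4 |_{t=0} = 10626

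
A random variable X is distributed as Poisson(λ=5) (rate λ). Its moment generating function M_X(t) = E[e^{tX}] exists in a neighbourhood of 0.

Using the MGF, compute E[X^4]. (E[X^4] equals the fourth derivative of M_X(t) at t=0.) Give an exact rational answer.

E[X^4] = d^4M/dt^4 |_{t=0} = 1555

M_X(t) = e^(5*e^(t) - 5)
dM/dt = 5*e^(-5)*e^(t)*e^(5*e^(t))
d^2M/dt^2 = (25*e^(2*t)*e^(5*e^(t)) + 5*e^(t)*e^(5*e^(t)))*e^(-5)
d^3M/dt^3 = (125*e^(3*t)*e^(5*e^(t)) + 75*e^(2*t)*e^(5*e^(t)) + 5*e^(t)*e^(5*e^(t)))*e^(-5)
d^4M/dt^4 = (625*e^(4*t)*e^(5*e^(t)) + 750*e^(3*t)*e^(5*e^(t)) + 175*e^(2*t)*e^(5*e^(t)) + 5*e^(t)*e^(5*e^(t)))*e^(-5)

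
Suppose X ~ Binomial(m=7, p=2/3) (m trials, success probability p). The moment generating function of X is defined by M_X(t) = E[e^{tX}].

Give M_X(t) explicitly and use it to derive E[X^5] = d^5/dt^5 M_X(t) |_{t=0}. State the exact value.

M_X(t) = (2*e^(t)/3 + 1/3)^7
D^5[M](t) = 2151296*e^(7*t)/2187 + 14336*e^(6*t)/9 + 700000*e^(5*t)/729 + 573440*e^(4*t)/2187 + 280*e^(3*t)/9 + 896*e^(2*t)/729 + 14*e^(t)/2187

E[X^5] = D^5[M](0) = 11494/3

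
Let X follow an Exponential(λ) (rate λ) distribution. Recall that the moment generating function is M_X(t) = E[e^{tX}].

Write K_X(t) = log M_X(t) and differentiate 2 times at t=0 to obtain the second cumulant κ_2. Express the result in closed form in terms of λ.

M_X(t) = λ/(λ - t)
K_X(t) = log M_X(t) = log(λ) - log(λ - t)
D^2[K](t) = 1/(λ^2 - 2*λ*t + t^2)

κ_2 = D^2[K](0) = λ^(-2)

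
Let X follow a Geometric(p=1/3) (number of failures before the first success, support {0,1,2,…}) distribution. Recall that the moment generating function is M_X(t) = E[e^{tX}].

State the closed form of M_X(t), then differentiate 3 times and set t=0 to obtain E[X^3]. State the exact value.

E[X^3] = D^3[M](0) = 74

M_X(t) = 1/(3*(1 - 2*e^(t)/3))
D^3[M](t) = (8*e^(3*t) + 48*e^(2*t) + 18*e^(t))/(16*e^(4*t) - 96*e^(3*t) + 216*e^(2*t) - 216*e^(t) + 81)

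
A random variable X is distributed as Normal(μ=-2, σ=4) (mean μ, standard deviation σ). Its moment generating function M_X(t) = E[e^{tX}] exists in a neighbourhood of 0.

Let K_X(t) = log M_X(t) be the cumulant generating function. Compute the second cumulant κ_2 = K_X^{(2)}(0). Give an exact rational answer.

M_X(t) = e^(8*t^2 - 2*t)
K_X(t) = log M_X(t) = 8*t^2 - 2*t
K^(2)(t) = 16

κ_2 = K^(2)(0) = 16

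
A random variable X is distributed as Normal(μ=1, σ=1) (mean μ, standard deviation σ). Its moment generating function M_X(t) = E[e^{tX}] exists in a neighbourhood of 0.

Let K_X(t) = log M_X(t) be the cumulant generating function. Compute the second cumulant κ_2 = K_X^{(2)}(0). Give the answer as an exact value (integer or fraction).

M_X(t) = e^(t^2/2 + t)
K_X(t) = log M_X(t) = t^2/2 + t
K′(t) = t + 1
K′′(t) = 1

κ_2 = K′′(0) = 1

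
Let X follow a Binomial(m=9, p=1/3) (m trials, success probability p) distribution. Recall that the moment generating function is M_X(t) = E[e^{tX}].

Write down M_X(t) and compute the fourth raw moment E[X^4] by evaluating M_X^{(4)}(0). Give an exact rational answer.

M_X(t) = (e^(t)/3 + 2/3)^9

E[X^4] = d^4M/dt^4 |_{t=0} = 625/3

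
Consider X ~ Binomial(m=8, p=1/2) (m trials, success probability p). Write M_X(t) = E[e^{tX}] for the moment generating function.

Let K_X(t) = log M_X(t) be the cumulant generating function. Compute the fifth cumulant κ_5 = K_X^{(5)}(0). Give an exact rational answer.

κ_5 = D^5[K](0) = 0

M_X(t) = (e^(t)/2 + 1/2)^8
K_X(t) = log M_X(t) = 8*log(e^(t)/2 + 1/2)
D^5[K](t) = (-8*e^(4*t) + 88*e^(3*t) - 88*e^(2*t) + 8*e^(t))/(e^(5*t) + 5*e^(4*t) + 10*e^(3*t) + 10*e^(2*t) + 5*e^(t) + 1)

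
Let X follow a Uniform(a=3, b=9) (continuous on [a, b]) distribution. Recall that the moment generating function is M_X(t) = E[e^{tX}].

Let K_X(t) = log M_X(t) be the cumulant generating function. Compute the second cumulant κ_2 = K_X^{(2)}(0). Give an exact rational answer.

κ_2 = D^2[K](0) = 3

M_X(t) = (e^(9*t) - e^(3*t))/(6*t)
K_X(t) = log M_X(t) = -log(t) + log(e^(9*t) - e^(3*t)) - log(6)
D^2[K](t) = (-36*t^2*e^(6*t) + e^(12*t) - 2*e^(6*t) + 1)/(t^2*e^(12*t) - 2*t^2*e^(6*t) + t^2)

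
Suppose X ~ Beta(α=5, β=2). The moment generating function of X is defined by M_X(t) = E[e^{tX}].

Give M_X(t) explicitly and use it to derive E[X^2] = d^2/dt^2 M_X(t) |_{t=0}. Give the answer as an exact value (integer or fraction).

M_X(t) = ₁F₁(5; 7; t)
dM/dt = 5*₁F₁(6; 8; t)/7
d^2M/dt^2 = 15*₁F₁(7; 9; t)/28

E[X^2] = d^2M/dt^2 |_{t=0} = 15/28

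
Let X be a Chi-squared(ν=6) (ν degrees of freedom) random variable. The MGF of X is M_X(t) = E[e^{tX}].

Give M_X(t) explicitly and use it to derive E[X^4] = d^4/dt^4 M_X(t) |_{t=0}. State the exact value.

E[X^4] = M′′′′(0) = 5760

M_X(t) = (1 - 2*t)^(-3)
M′(t) = 6/(16*t^4 - 32*t^3 + 24*t^2 - 8*t + 1)
M′′(t) = -48/(32*t^5 - 80*t^4 + 80*t^3 - 40*t^2 + 10*t - 1)
M′′′(t) = 480/(64*t^6 - 192*t^5 + 240*t^4 - 160*t^3 + 60*t^2 - 12*t + 1)
M′′′′(t) = -5760/(128*t^7 - 448*t^6 + 672*t^5 - 560*t^4 + 280*t^3 - 84*t^2 + 14*t - 1)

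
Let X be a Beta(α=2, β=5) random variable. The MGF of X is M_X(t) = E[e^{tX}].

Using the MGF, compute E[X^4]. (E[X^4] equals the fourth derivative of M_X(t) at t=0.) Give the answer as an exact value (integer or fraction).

M_X(t) = ₁F₁(2; 7; t)
M′(t) = 2*₁F₁(3; 8; t)/7
M′′(t) = 3*₁F₁(4; 9; t)/28
M′′′(t) = ₁F₁(5; 10; t)/21
M′′′′(t) = ₁F₁(6; 11; t)/42

E[X^4] = M′′′′(0) = 1/42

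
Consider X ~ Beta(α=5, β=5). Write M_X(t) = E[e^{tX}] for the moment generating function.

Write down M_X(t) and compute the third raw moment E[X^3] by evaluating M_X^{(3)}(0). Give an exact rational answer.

E[X^3] = D^3[M](0) = 7/44

M_X(t) = ₁F₁(5; 10; t)
D^3[M](t) = 7*₁F₁(8; 13; t)/44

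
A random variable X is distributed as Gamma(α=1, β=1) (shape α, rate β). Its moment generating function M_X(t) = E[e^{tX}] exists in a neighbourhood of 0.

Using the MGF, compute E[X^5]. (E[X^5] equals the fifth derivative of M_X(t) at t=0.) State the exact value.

E[X^5] = M^(5)(0) = 120

M_X(t) = 1/(1 - t)
M^(5)(t) = 120/(t^6 - 6*t^5 + 15*t^4 - 20*t^3 + 15*t^2 - 6*t + 1)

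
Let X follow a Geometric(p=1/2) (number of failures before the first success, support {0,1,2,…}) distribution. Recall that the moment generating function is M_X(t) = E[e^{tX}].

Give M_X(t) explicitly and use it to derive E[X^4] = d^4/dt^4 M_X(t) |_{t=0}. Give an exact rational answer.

M_X(t) = 1/(2*(1 - e^(t)/2))
D^4[M](t) = (-e^(4*t) - 22*e^(3*t) - 44*e^(2*t) - 8*e^(t))/(e^(5*t) - 10*e^(4*t) + 40*e^(3*t) - 80*e^(2*t) + 80*e^(t) - 32)

E[X^4] = D^4[M](0) = 75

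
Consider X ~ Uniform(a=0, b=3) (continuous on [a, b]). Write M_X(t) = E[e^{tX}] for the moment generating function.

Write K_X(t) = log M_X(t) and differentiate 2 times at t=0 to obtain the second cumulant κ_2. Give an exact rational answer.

M_X(t) = (e^(3*t) - 1)/(3*t)
K_X(t) = log M_X(t) = -log(t) + log(e^(3*t) - 1) - log(3)
K^(2)(t) = (-9*t^2*e^(3*t) + e^(6*t) - 2*e^(3*t) + 1)/(t^2*e^(6*t) - 2*t^2*e^(3*t) + t^2)

κ_2 = K^(2)(0) = 3/4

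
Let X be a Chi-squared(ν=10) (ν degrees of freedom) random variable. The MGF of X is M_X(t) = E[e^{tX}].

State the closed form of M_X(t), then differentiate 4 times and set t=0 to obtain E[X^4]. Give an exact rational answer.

M_X(t) = (1 - 2*t)^(-5)
M^(4)(t) = -26880/(512*t^9 - 2304*t^8 + 4608*t^7 - 5376*t^6 + 4032*t^5 - 2016*t^4 + 672*t^3 - 144*t^2 + 18*t - 1)

E[X^4] = M^(4)(0) = 26880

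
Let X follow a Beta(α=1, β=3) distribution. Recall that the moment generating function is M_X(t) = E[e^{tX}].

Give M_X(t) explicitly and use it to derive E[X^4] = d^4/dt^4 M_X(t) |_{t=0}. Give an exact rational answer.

E[X^4] = M^(4)(0) = 1/35

M_X(t) = ₁F₁(1; 4; t)
M^(4)(t) = ₁F₁(5; 8; t)/35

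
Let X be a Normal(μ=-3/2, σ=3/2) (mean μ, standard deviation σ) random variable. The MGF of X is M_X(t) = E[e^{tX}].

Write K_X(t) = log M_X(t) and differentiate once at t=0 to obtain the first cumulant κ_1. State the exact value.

κ_1 = D[K](0) = -3/2

M_X(t) = e^(9*t^2/8 - 3*t/2)
K_X(t) = log M_X(t) = 9*t^2/8 - 3*t/2
D[K](t) = 9*t/4 - 3/2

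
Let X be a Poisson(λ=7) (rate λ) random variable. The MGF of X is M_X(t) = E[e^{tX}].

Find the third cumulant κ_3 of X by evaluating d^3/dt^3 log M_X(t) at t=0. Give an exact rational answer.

M_X(t) = e^(7*e^(t) - 7)
K_X(t) = log M_X(t) = 7*e^(t) - 7
K′(t) = 7*e^(t)
K′′(t) = 7*e^(t)
K′′′(t) = 7*e^(t)

κ_3 = K′′′(0) = 7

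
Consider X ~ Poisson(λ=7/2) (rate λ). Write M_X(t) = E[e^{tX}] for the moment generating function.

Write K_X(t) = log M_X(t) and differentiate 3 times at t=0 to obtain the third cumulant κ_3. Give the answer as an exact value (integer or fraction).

κ_3 = D^3[K](0) = 7/2

M_X(t) = e^(7*e^(t)/2 - 7/2)
K_X(t) = log M_X(t) = 7*e^(t)/2 - 7/2
D^3[K](t) = 7*e^(t)/2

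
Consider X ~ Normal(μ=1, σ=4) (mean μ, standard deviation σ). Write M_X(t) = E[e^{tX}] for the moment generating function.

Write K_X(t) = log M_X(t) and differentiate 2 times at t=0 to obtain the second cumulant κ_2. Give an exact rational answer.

κ_2 = K^(2)(0) = 16

M_X(t) = e^(8*t^2 + t)
K_X(t) = log M_X(t) = 8*t^2 + t
K^(2)(t) = 16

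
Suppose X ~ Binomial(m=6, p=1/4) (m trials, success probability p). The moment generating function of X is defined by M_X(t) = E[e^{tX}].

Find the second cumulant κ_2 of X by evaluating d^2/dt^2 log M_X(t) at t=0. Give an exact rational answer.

M_X(t) = (e^(t)/4 + 3/4)^6
K_X(t) = log M_X(t) = 6*log(e^(t)/4 + 3/4)
K′(t) = 6*e^(t)/(e^(t) + 3)
K′′(t) = 18*e^(t)/(e^(2*t) + 6*e^(t) + 9)

κ_2 = K′′(0) = 9/8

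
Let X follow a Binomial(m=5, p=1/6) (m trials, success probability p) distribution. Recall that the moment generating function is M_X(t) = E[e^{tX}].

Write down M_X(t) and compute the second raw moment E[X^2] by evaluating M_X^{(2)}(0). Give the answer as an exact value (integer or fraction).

M_X(t) = (e^(t)/6 + 5/6)^5
dM/dt = 5*e^(5*t)/7776 + 25*e^(4*t)/1944 + 125*e^(3*t)/1296 + 625*e^(2*t)/1944 + 3125*e^(t)/7776
d^2M/dt^2 = 25*e^(5*t)/7776 + 25*e^(4*t)/486 + 125*e^(3*t)/432 + 625*e^(2*t)/972 + 3125*e^(t)/7776

E[X^2] = d^2M/dt^2 |_{t=0} = 25/18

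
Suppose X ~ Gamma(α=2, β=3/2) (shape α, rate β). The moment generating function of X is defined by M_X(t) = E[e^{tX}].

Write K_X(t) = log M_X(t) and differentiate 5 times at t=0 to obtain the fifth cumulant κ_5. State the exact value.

M_X(t) = 9/(4*(3/2 - t)^2)
K_X(t) = log M_X(t) = -2*log(3/2 - t) - 2*log(2) + 2*log(3)
dK/dt = -4/(2*t - 3)
d^2K/dt^2 = 8/(4*t^2 - 12*t + 9)
d^3K/dt^3 = -32/(8*t^3 - 36*t^2 + 54*t - 27)
d^4K/dt^4 = 192/(16*t^4 - 96*t^3 + 216*t^2 - 216*t + 81)
d^5K/dt^5 = -1536/(32*t^5 - 240*t^4 + 720*t^3 - 1080*t^2 + 810*t - 243)

κ_5 = d^5K/dt^5 |_{t=0} = 512/81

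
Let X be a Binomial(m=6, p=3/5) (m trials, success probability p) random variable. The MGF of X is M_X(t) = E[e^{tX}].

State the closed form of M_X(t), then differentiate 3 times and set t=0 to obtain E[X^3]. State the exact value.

M_X(t) = (3*e^(t)/5 + 2/5)^6
M′(t) = 4374*e^(6*t)/15625 + 2916*e^(5*t)/3125 + 3888*e^(4*t)/3125 + 2592*e^(3*t)/3125 + 864*e^(2*t)/3125 + 576*e^(t)/15625
M′′(t) = 26244*e^(6*t)/15625 + 2916*e^(5*t)/625 + 15552*e^(4*t)/3125 + 7776*e^(3*t)/3125 + 1728*e^(2*t)/3125 + 576*e^(t)/15625
M′′′(t) = 157464*e^(6*t)/15625 + 2916*e^(5*t)/125 + 62208*e^(4*t)/3125 + 23328*e^(3*t)/3125 + 3456*e^(2*t)/3125 + 576*e^(t)/15625

E[X^3] = M′′′(0) = 1548/25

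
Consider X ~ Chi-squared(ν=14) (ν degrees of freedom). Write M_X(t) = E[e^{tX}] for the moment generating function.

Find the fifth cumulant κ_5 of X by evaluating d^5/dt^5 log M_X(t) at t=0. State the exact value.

M_X(t) = (1 - 2*t)^(-7)
K_X(t) = log M_X(t) = -7*log(1 - 2*t)
K′(t) = -14/(2*t - 1)
K′′(t) = 28/(4*t^2 - 4*t + 1)
K′′′(t) = -112/(8*t^3 - 12*t^2 + 6*t - 1)
K′′′′(t) = 672/(16*t^4 - 32*t^3 + 24*t^2 - 8*t + 1)
K′′′′′(t) = -5376/(32*t^5 - 80*t^4 + 80*t^3 - 40*t^2 + 10*t - 1)

κ_5 = K′′′′′(0) = 5376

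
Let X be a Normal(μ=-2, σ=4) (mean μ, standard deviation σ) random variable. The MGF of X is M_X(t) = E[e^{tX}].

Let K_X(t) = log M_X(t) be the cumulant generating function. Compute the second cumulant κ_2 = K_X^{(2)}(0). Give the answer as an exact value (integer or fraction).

κ_2 = D^2[K](0) = 16

M_X(t) = e^(8*t^2 - 2*t)
K_X(t) = log M_X(t) = 8*t^2 - 2*t
D^2[K](t) = 16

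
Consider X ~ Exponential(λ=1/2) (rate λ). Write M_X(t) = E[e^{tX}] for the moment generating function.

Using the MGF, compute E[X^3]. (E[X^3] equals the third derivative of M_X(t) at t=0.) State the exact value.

M_X(t) = 1/(2*(1/2 - t))
M^(3)(t) = 48/(16*t^4 - 32*t^3 + 24*t^2 - 8*t + 1)

E[X^3] = M^(3)(0) = 48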